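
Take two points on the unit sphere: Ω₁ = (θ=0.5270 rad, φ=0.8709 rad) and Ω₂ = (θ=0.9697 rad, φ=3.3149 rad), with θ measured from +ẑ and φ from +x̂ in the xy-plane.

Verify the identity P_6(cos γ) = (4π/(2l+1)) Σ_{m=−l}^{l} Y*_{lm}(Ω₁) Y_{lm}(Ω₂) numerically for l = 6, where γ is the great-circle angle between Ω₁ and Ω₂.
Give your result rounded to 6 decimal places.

-0.137216

Term-by-term m-sum for l=6 (normalisation 4π/13 = 0.966644):
  term(m=-6) = -0.000598-0.001027i   from Y*(Ω₁)=+0.003837-0.006812i, Y(Ω₂)=+0.076967-0.131075i
  term(m=-5) = +0.015809+0.005706i   from Y*(Ω₁)=-0.016305-0.043597i, Y(Ω₂)=-0.233789+0.275176i
  term(m=-4) = -0.064303+0.023562i   from Y*(Ω₁)=-0.155222-0.055259i, Y(Ω₂)=+0.319709-0.265608i
  term(m=-3) = +0.019956-0.034694i   from Y*(Ω₁)=-0.322650+0.188567i, Y(Ω₂)=-0.092947+0.053208i
  term(m=-2) = -0.026292-0.148178i   from Y*(Ω₁)=-0.083694+0.484650i, Y(Ω₂)=-0.287790+0.103949i
  term(m=-1) = +0.032328+0.027097i   from Y*(Ω₁)=+0.115961+0.137703i, Y(Ω₂)=+0.230802-0.040405i
  term(m=+0) = -0.095750-0.000000i   from Y*(Ω₁)=-0.384495-0.000000i, Y(Ω₂)=+0.249027+0.000000i
  term(m=+1) = +0.032328-0.027097i   from Y*(Ω₁)=-0.115961+0.137703i, Y(Ω₂)=-0.230802-0.040405i
  term(m=+2) = -0.026292+0.148178i   from Y*(Ω₁)=-0.083694-0.484650i, Y(Ω₂)=-0.287790-0.103949i
  term(m=+3) = +0.019956+0.034694i   from Y*(Ω₁)=+0.322650+0.188567i, Y(Ω₂)=+0.092947+0.053208i
  term(m=+4) = -0.064303-0.023562i   from Y*(Ω₁)=-0.155222+0.055259i, Y(Ω₂)=+0.319709+0.265608i
  term(m=+5) = +0.015809-0.005706i   from Y*(Ω₁)=+0.016305-0.043597i, Y(Ω₂)=+0.233789+0.275176i
  term(m=+6) = -0.000598+0.001027i   from Y*(Ω₁)=+0.003837+0.006812i, Y(Ω₂)=+0.076967+0.131075i
Accumulated sum -0.141951+0.000000i; after 4π/(2l+1) scaling, -0.137216+0.000000i ⇒ P_6 = -0.137216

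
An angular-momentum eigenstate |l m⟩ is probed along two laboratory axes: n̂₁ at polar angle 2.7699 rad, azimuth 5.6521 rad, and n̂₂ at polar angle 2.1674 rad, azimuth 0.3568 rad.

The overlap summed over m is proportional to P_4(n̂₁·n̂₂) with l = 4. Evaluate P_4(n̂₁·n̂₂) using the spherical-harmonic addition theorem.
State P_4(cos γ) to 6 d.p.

-0.419334

Expand P_4 via completeness: Σ_{m} conj(Y_{4,m}) at Ω₁ times Y_{4,m} at Ω₂ —
  term(m=-4) = -0.00110 + 0.00116j   from Y*(Ω₁)=-0.00628 - 0.00446j, Y(Ω₂)=0.02966 - 0.20511j
  term(m=-3) = -0.02189 - 0.00394j   from Y*(Ω₁)=0.01771 + 0.05299j, Y(Ω₂)=-0.19100 + 0.34930j
  term(m=-2) = -0.02444 - 0.05702j   from Y*(Ω₁)=0.06804 - 0.21343j, Y(Ω₂)=0.20935 - 0.18126j
  term(m=-1) = -0.04712 + 0.07146j   from Y*(Ω₁)=-0.39767 + 0.29061j, Y(Ω₂)=0.16284 - 0.06070j
  term(m=+0) = -0.11122 + 0.00000j   from Y*(Ω₁)=0.35254 + 0.00000j, Y(Ω₂)=-0.31549 + 0.00000j
  term(m=+1) = -0.04712 - 0.07146j   from Y*(Ω₁)=0.39767 + 0.29061j, Y(Ω₂)=-0.16284 - 0.06070j
  term(m=+2) = -0.02444 + 0.05702j   from Y*(Ω₁)=0.06804 + 0.21343j, Y(Ω₂)=0.20935 + 0.18126j
  term(m=+3) = -0.02189 + 0.00394j   from Y*(Ω₁)=-0.01771 + 0.05299j, Y(Ω₂)=0.19100 + 0.34930j
  term(m=+4) = -0.00110 - 0.00116j   from Y*(Ω₁)=-0.00628 + 0.00446j, Y(Ω₂)=0.02966 + 0.20511j
Σ over m = -0.30033 + 0.00000j; ×(4π/9) → -0.41933 + 0.00000j. Real part: -0.419334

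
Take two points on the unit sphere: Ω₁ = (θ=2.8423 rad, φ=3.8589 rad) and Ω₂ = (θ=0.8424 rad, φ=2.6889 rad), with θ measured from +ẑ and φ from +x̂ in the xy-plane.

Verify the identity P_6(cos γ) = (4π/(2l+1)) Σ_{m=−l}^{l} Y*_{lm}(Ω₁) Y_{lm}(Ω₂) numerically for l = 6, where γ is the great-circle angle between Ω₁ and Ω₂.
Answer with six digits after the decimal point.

0.270403

Term-by-term m-sum for l=6 (normalisation 4π/13 = 0.966644):
  m=-6: Y*=(-0.000126, -0.000291)  Y=(-0.075990, 0.034432)  product (0.000020, 0.000018)
  m=-5: Y*=(-0.003216, -0.001534)  Y=(0.164626, -0.198386)  product (-0.000834, 0.000386)
  m=-4: Y*=(-0.023486, 0.006560)  Y=(-0.101885, 0.416383)  product (-0.000339, -0.010448)
  m=-3: Y*=(-0.061691, 0.093929)  Y=(-0.071304, -0.330134)  product (0.035408, 0.013669)
  m=-2: Y*=(0.046421, 0.338768)  Y=(-0.055587, -0.070828)  product (0.021414, -0.022119)
  m=-1: Y*=(0.447813, 0.390634)  Y=(0.333820, 0.162363)  product (0.086064, 0.203110)
  m=+0: Y*=(0.260643, -0.000000)  Y=(-0.014323, 0.000000)  product (-0.003733, 0.000000)
  m=+1: Y*=(-0.447813, 0.390634)  Y=(-0.333820, 0.162363)  product (0.086064, -0.203110)
  m=+2: Y*=(0.046421, -0.338768)  Y=(-0.055587, 0.070828)  product (0.021414, 0.022119)
  m=+3: Y*=(0.061691, 0.093929)  Y=(0.071304, -0.330134)  product (0.035408, -0.013669)
  m=+4: Y*=(-0.023486, -0.006560)  Y=(-0.101885, -0.416383)  product (-0.000339, 0.010448)
  m=+5: Y*=(0.003216, -0.001534)  Y=(-0.164626, -0.198386)  product (-0.000834, -0.000386)
  m=+6: Y*=(-0.000126, 0.000291)  Y=(-0.075990, -0.034432)  product (0.000020, -0.000018)
Σ over m = (0.279734, -0.000000); ×(4π/13) → (0.270403, -0.000000). Real part: 0.270403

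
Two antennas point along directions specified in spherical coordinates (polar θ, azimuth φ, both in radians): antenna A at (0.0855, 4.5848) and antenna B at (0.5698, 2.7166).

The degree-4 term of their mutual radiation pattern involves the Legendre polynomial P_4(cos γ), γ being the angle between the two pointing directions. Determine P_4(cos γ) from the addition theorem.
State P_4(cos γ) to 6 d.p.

-0.149043

Term-by-term m-sum for l=4 (normalisation 4π/9 = 1.396263):
  [-4]  conj(Y_{4,-4})(Ω₁) = (0.000021, -0.000011) ; Y_{4,-4}(Ω₂) = (-0.004828, 0.037167) ; Δ = (0.000000, 0.000001)
  [-3]  conj(Y_{4,-3})(Ω₁) = (0.000290, 0.000720) ; Y_{4,-3}(Ω₂) = (-0.048235, -0.158273) ; Δ = (0.000100, -0.000081)
  [-2]  conj(Y_{4,-2})(Ω₁) = (-0.014043, 0.003663) ; Y_{4,-2}(Ω₂) = (0.254624, 0.289838) ; Δ = (-0.004637, -0.003137)
  [-1]  conj(Y_{4,-1})(Ω₁) = (-0.020226, -0.157662) ; Y_{4,-1}(Ω₂) = (-0.384279, -0.173915) ; Δ = (-0.019647, 0.064104)
  [+0]  conj(Y_{4,0})(Ω₁) = (0.815624, -0.000000) ; Y_{4,0}(Ω₂) = (-0.071572, 0.000000) ; Δ = (-0.058376, 0.000000)
  [+1]  conj(Y_{4,1})(Ω₁) = (0.020226, -0.157662) ; Y_{4,1}(Ω₂) = (0.384279, -0.173915) ; Δ = (-0.019647, -0.064104)
  [+2]  conj(Y_{4,2})(Ω₁) = (-0.014043, -0.003663) ; Y_{4,2}(Ω₂) = (0.254624, -0.289838) ; Δ = (-0.004637, 0.003137)
  [+3]  conj(Y_{4,3})(Ω₁) = (-0.000290, 0.000720) ; Y_{4,3}(Ω₂) = (0.048235, -0.158273) ; Δ = (0.000100, 0.000081)
  [+4]  conj(Y_{4,4})(Ω₁) = (0.000021, 0.000011) ; Y_{4,4}(Ω₂) = (-0.004828, -0.037167) ; Δ = (0.000000, -0.000001)
Σ over m = (-0.106745, 0.000000); ×(4π/9) → (-0.149043, 0.000000). Real part: -0.149043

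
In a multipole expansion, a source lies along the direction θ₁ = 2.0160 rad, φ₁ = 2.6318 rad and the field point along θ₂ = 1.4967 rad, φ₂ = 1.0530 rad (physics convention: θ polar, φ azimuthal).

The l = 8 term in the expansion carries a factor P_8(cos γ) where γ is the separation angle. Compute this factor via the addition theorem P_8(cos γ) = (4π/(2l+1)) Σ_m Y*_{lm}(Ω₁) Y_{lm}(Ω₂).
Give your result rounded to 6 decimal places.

Addition theorem: P_8(cos γ) = (4π/17) Σ_m Y*_{lm}(Ω₁) Y_{lm}(Ω₂), m = −8…8:
  m=-8: Y*=-0.13442 + 0.18280j  Y=-0.27210 - 0.42450j  product 0.11417 + 0.00732j
  m=-7: Y*=-0.39419 + 0.17933j  Y=0.06953 - 0.13259j  product -0.00363 + 0.06474j
  m=-6: Y*=-0.36123 - 0.02999j  Y=-0.33962 + 0.01183j  product 0.12303 + 0.00591j
  m=-5: Y*=0.03795 + 0.02556j  Y=-0.09094 - 0.14746j  product 0.00032 - 0.00792j
  m=-4: Y*=0.16073 + 0.31769j  Y=-0.13797 + 0.25231j  product -0.10233 - 0.00328j
  m=-3: Y*=-0.00550 + 0.13274j  Y=-0.18330 + 0.00319j  product 0.00058 - 0.02435j
  m=-2: Y*=0.15327 - 0.24930j  Y=0.13471 + 0.22720j  product 0.07729 + 0.00124j
  m=-1: Y*=0.17087 - 0.09553j  Y=-0.09275 + 0.16282j  product -0.00029 + 0.03668j
  m=+0: Y*=-0.26654 + 0.00000j  Y=0.25717 + 0.00000j  product -0.06854 + 0.00000j
  m=+1: Y*=-0.17087 - 0.09553j  Y=0.09275 + 0.16282j  product -0.00029 - 0.03668j
  m=+2: Y*=0.15327 + 0.24930j  Y=0.13471 - 0.22720j  product 0.07729 - 0.00124j
  m=+3: Y*=0.00550 + 0.13274j  Y=0.18330 + 0.00319j  product 0.00058 + 0.02435j
  m=+4: Y*=0.16073 - 0.31769j  Y=-0.13797 - 0.25231j  product -0.10233 + 0.00328j
  m=+5: Y*=-0.03795 + 0.02556j  Y=0.09094 - 0.14746j  product 0.00032 + 0.00792j
  m=+6: Y*=-0.36123 + 0.02999j  Y=-0.33962 - 0.01183j  product 0.12303 - 0.00591j
  m=+7: Y*=0.39419 + 0.17933j  Y=-0.06953 - 0.13259j  product -0.00363 - 0.06474j
  m=+8: Y*=-0.13442 - 0.18280j  Y=-0.27210 + 0.42450j  product 0.11417 - 0.00732j
Total Σ_m = 0.34974 - 0.00000j. Multiply by 0.739198: 0.25853 - 0.00000j. P_8(cos γ) = 0.258527

0.258527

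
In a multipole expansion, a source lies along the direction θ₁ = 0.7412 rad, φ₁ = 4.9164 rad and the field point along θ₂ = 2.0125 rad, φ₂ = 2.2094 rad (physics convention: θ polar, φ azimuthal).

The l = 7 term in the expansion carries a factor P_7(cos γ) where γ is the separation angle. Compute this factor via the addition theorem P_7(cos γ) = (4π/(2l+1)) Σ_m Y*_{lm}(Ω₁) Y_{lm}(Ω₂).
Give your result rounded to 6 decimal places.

0.411339

Addition theorem: P_7(cos γ) = (4π/15) Σ_m Y*_{lm}(Ω₁) Y_{lm}(Ω₂), m = −7…7:
  m=-7: -0.03166 + 0.00455j × -0.23956 - 0.05917j = 0.00785 + 0.00078j  (running Σ = 0.00785 + 0.00078j)
  m=-6: -0.04443 - 0.12296j × -0.33670 + 0.27791j = 0.04913 + 0.02905j  (running Σ = 0.05698 + 0.02984j)
  m=-5: 0.26646 - 0.16364j × 0.01567 + 0.30437j = 0.05398 + 0.07854j  (running Σ = 0.11097 + 0.10838j)
  m=-4: 0.31397 + 0.33383j × -0.10892 - 0.07248j = -0.01000 - 0.05912j  (running Σ = 0.10097 + 0.04926j)
  m=-3: -0.18443 + 0.26275j × -0.32965 + 0.11847j = 0.02967 - 0.10846j  (running Σ = 0.13064 - 0.05920j)
  m=-2: 0.12144 + 0.05250j × -0.00516 + 0.01706j = -0.00152 + 0.00180j  (running Σ = 0.12911 - 0.05740j)
  m=-1: -0.07852 + 0.37954j × -0.19818 - 0.26696j = 0.11688 - 0.05426j  (running Σ = 0.24600 - 0.11166j)
  m=0: 0.01675 + 0.00000j × -0.05952 + 0.00000j = -0.00100 + 0.00000j  (running Σ = 0.24500 - 0.11166j)
  m=1: 0.07852 + 0.37954j × 0.19818 - 0.26696j = 0.11688 + 0.05426j  (running Σ = 0.36189 - 0.05740j)
  m=2: 0.12144 - 0.05250j × -0.00516 - 0.01706j = -0.00152 - 0.00180j  (running Σ = 0.36036 - 0.05920j)
  m=3: 0.18443 + 0.26275j × 0.32965 + 0.11847j = 0.02967 + 0.10846j  (running Σ = 0.39003 + 0.04926j)
  m=4: 0.31397 - 0.33383j × -0.10892 + 0.07248j = -0.01000 + 0.05912j  (running Σ = 0.38003 + 0.10838j)
  m=5: -0.26646 - 0.16364j × -0.01567 + 0.30437j = 0.05398 - 0.07854j  (running Σ = 0.43402 + 0.02984j)
  m=6: -0.04443 + 0.12296j × -0.33670 - 0.27791j = 0.04913 - 0.02905j  (running Σ = 0.48315 + 0.00078j)
  m=7: 0.03166 + 0.00455j × 0.23956 - 0.05917j = 0.00785 - 0.00078j  (running Σ = 0.49100 + 0.00000j)
Accumulated sum 0.49100 + 0.00000j; after 4π/(2l+1) scaling, 0.41134 + 0.00000j ⇒ P_7 = 0.411339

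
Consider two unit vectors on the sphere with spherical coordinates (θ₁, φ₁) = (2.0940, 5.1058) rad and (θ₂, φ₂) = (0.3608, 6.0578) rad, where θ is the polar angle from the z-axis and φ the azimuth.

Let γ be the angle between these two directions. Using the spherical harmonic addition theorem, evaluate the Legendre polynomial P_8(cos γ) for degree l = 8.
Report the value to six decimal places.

Summing Y*_{l m}(θ₁,φ₁)·Y_{l m}(θ₂,φ₂) over m ∈ [−8, 8]; prefactor 4π/(2·8+1) = 0.739198:
  m=-8: -0.163380-0.000931i × -0.000029+0.000121i = +0.000005-0.000020i  (running Σ = +0.000005-0.000020i)
  m=-7: +0.142523+0.348991i × -0.000009+0.001318i = -0.000461+0.000185i  (running Σ = -0.000456+0.000165i)
  m=-6: +0.309956-0.307319i × +0.001916+0.008628i = +0.003245+0.002086i  (running Σ = +0.002789+0.002251i)
  m=-5: -0.136158-0.056967i × +0.018148+0.038164i = -0.000297-0.006230i  (running Σ = +0.002492-0.003980i)
  m=-4: +0.000781-0.274211i × +0.091429+0.115581i = +0.031765-0.024981i  (running Σ = +0.034257-0.028960i)
  m=-3: -0.278114+0.114503i × +0.283950+0.227819i = -0.105056-0.030847i  (running Σ = -0.070799-0.059807i)
  m=-2: -0.094139-0.094407i × +0.514917+0.249223i = -0.024945-0.072073i  (running Σ = -0.095745-0.131880i)
  m=-1: -0.126046+0.303691i × +0.361964+0.082991i = -0.070828+0.099464i  (running Σ = -0.166573-0.032416i)
  m=0: -0.086753-0.000000i × -0.332079+0.000000i = +0.028809+0.000000i  (running Σ = -0.137764-0.032416i)
  m=1: +0.126046+0.303691i × -0.361964+0.082991i = -0.070828-0.099464i  (running Σ = -0.208592-0.131880i)
  m=2: -0.094139+0.094407i × +0.514917-0.249223i = -0.024945+0.072073i  (running Σ = -0.233537-0.059807i)
  m=3: +0.278114+0.114503i × -0.283950+0.227819i = -0.105056+0.030847i  (running Σ = -0.338593-0.028960i)
  m=4: +0.000781+0.274211i × +0.091429-0.115581i = +0.031765+0.024981i  (running Σ = -0.306828-0.003980i)
  m=5: +0.136158-0.056967i × -0.018148+0.038164i = -0.000297+0.006230i  (running Σ = -0.307125+0.002251i)
  m=6: +0.309956+0.307319i × +0.001916-0.008628i = +0.003245-0.002086i  (running Σ = -0.303880+0.000165i)
  m=7: -0.142523+0.348991i × +0.000009+0.001318i = -0.000461-0.000185i  (running Σ = -0.304341-0.000020i)
  m=8: -0.163380+0.000931i × -0.000029-0.000121i = +0.000005+0.000020i  (running Σ = -0.304336+0.000000i)
Accumulated sum -0.304336+0.000000i; after 4π/(2l+1) scaling, -0.224965+0.000000i ⇒ P_8 = -0.224965

-0.224965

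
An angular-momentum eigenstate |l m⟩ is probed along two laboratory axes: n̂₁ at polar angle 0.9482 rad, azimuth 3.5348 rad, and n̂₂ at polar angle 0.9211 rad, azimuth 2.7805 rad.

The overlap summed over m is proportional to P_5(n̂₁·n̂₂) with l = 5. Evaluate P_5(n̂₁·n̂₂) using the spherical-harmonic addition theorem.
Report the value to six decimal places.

Term-by-term m-sum for l=5 (normalisation 4π/11 = 1.142397):
  m=-5: 0.06323 - 0.15155j × 0.03455 - 0.14450j = -0.01971 - 0.01437j  (running Σ = -0.01971 - 0.01437j)
  m=-4: -0.00076 + 0.37276j × 0.04501 + 0.35409j = -0.13202 + 0.01651j  (running Σ = -0.15174 + 0.00214j)
  m=-3: -0.14571 - 0.35329j × -0.18765 - 0.35392j = -0.09770 + 0.11786j  (running Σ = -0.24943 + 0.12000j)
  m=-2: 0.00930 + 0.00932j × 0.04774 + 0.04206j = 0.00005 + 0.00084j  (running Σ = -0.24938 + 0.12084j)
  m=-1: 0.32021 + 0.13283j × 0.31278 + 0.11812j = 0.08447 + 0.07937j  (running Σ = -0.16492 + 0.20021j)
  m=0: -0.10358 + 0.00000j × -0.15422 + 0.00000j = 0.01597 + 0.00000j  (running Σ = -0.14894 + 0.20021j)
  m=1: -0.32021 + 0.13283j × -0.31278 + 0.11812j = 0.08447 - 0.07937j  (running Σ = -0.06448 + 0.12084j)
  m=2: 0.00930 - 0.00932j × 0.04774 - 0.04206j = 0.00005 - 0.00084j  (running Σ = -0.06443 + 0.12000j)
  m=3: 0.14571 - 0.35329j × 0.18765 - 0.35392j = -0.09770 - 0.11786j  (running Σ = -0.16212 + 0.00214j)
  m=4: -0.00076 - 0.37276j × 0.04501 - 0.35409j = -0.13202 - 0.01651j  (running Σ = -0.29415 - 0.01437j)
  m=5: -0.06323 - 0.15155j × -0.03455 - 0.14450j = -0.01971 + 0.01437j  (running Σ = -0.31386 - 0.00000j)
Σ over m = -0.31386 - 0.00000j; ×(4π/11) → -0.35855 - 0.00000j. Real part: -0.358553

-0.358553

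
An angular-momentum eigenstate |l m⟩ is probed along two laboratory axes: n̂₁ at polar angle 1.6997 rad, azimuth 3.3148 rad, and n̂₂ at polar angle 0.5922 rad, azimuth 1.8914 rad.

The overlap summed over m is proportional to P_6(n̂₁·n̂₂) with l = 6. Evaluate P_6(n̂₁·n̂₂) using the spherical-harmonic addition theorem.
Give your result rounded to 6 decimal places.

-0.308288

Addition theorem: P_6(cos γ) = (4π/13) Σ_m Y*_{lm}(Ω₁) Y_{lm}(Ω₂), m = −6…6:
  term(m=-6) = -0.004255+0.005194i   from Y*(Ω₁)=+0.232923+0.396124i, Y(Ω₂)=+0.005049+0.013712i
  term(m=-5) = -0.010434-0.011496i   from Y*(Ω₁)=+0.133678+0.157183i, Y(Ω₂)=-0.075200+0.002424i
  term(m=-4) = -0.053427+0.035740i   from Y*(Ω₁)=-0.217261-0.180349i, Y(Ω₂)=+0.064744-0.218249i
  term(m=-3) = -0.042332-0.089411i   from Y*(Ω₁)=-0.199778-0.114285i, Y(Ω₂)=+0.352548+0.245870i
  term(m=-2) = -0.094017+0.028547i   from Y*(Ω₁)=+0.214387+0.077387i, Y(Ω₂)=-0.345459+0.257858i
  term(m=-1) = +0.000087+0.000585i   from Y*(Ω₁)=+0.233486+0.040851i, Y(Ω₂)=+0.000786+0.002367i
  term(m=+0) = +0.089831+0.000000i   from Y*(Ω₁)=-0.212951-0.000000i, Y(Ω₂)=-0.421838+0.000000i
  term(m=+1) = +0.000087-0.000585i   from Y*(Ω₁)=-0.233486+0.040851i, Y(Ω₂)=-0.000786+0.002367i
  term(m=+2) = -0.094017-0.028547i   from Y*(Ω₁)=+0.214387-0.077387i, Y(Ω₂)=-0.345459-0.257858i
  term(m=+3) = -0.042332+0.089411i   from Y*(Ω₁)=+0.199778-0.114285i, Y(Ω₂)=-0.352548+0.245870i
  term(m=+4) = -0.053427-0.035740i   from Y*(Ω₁)=-0.217261+0.180349i, Y(Ω₂)=+0.064744+0.218249i
  term(m=+5) = -0.010434+0.011496i   from Y*(Ω₁)=-0.133678+0.157183i, Y(Ω₂)=+0.075200+0.002424i
  term(m=+6) = -0.004255-0.005194i   from Y*(Ω₁)=+0.232923-0.396124i, Y(Ω₂)=+0.005049-0.013712i
Σ over m = -0.318926-0.000000i; ×(4π/13) → -0.308288-0.000000i. Real part: -0.308288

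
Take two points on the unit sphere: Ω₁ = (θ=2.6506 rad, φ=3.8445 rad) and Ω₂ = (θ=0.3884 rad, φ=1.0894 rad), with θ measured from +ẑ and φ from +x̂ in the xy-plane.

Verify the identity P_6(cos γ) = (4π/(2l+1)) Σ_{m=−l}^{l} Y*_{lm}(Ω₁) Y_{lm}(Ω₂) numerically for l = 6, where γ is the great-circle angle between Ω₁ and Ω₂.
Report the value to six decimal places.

Term-by-term m-sum for l=6 (normalisation 4π/13 = 0.966644):
  m=-6: -0.00252 - 0.00467j × 0.00138 - 0.00036j = -0.00001 - 0.00001j  (running Σ = -0.00001 - 0.00001j)
  m=-5: -0.03203 - 0.01253j × 0.00809 + 0.00895j = -0.00015 - 0.00039j  (running Σ = -0.00015 - 0.00039j)
  m=-4: -0.12603 + 0.04316j × -0.02147 + 0.05796j = 0.00020 - 0.00823j  (running Σ = 0.00005 - 0.00862j)
  m=-3: -0.17136 + 0.28722j × -0.20861 + 0.02655j = 0.02812 - 0.06447j  (running Σ = 0.02817 - 0.07309j)
  m=-2: 0.08276 + 0.49710j × -0.26135 - 0.37553j = 0.16504 - 0.16100j  (running Σ = 0.19322 - 0.23409j)
  m=-1: 0.21273 + 0.18024j × 0.23505 - 0.44996j = 0.13110 - 0.05335j  (running Σ = 0.32432 - 0.28745j)
  m=0: -0.33086 + 0.00000j × -0.06362 + 0.00000j = 0.02105 + 0.00000j  (running Σ = 0.34537 - 0.28745j)
  m=1: -0.21273 + 0.18024j × -0.23505 - 0.44996j = 0.13110 + 0.05335j  (running Σ = 0.47648 - 0.23409j)
  m=2: 0.08276 - 0.49710j × -0.26135 + 0.37553j = 0.16504 + 0.16100j  (running Σ = 0.64152 - 0.07309j)
  m=3: 0.17136 + 0.28722j × 0.20861 + 0.02655j = 0.02812 + 0.06447j  (running Σ = 0.66964 - 0.00862j)
  m=4: -0.12603 - 0.04316j × -0.02147 - 0.05796j = 0.00020 + 0.00823j  (running Σ = 0.66985 - 0.00039j)
  m=5: 0.03203 - 0.01253j × -0.00809 + 0.00895j = -0.00015 + 0.00039j  (running Σ = 0.66970 - 0.00001j)
  m=6: -0.00252 + 0.00467j × 0.00138 + 0.00036j = -0.00001 + 0.00001j  (running Σ = 0.66969 - 0.00000j)
Σ over m = 0.66969 - 0.00000j; ×(4π/13) → 0.64736 - 0.00000j. Real part: 0.647355

0.647355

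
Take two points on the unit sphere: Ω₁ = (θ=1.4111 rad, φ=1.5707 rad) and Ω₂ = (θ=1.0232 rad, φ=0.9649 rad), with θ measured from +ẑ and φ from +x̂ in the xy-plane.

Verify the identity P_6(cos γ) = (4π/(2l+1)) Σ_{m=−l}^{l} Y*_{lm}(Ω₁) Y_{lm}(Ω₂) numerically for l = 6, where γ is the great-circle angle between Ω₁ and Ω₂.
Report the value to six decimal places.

-0.346510

Term-by-term m-sum for l=6 (normalisation 4π/13 = 0.966644):
  term(m=-6) = -0.073728-0.039630i   from Y*(Ω₁)=-0.447356+0.000259i, Y(Ω₂)=+0.164758+0.088682i
  term(m=-5) = -0.098032+0.011085i   from Y*(Ω₁)=+0.000120+0.249605i, Y(Ω₂)=+0.044219+0.392771i
  term(m=-4) = +0.069204-0.060500i   from Y*(Ω₁)=-0.244681+0.000094i, Y(Ω₂)=-0.282931+0.247154i
  term(m=-3) = -0.000256+0.001017i   from Y*(Ω₁)=+0.000078+0.271311i, Y(Ω₂)=+0.003748+0.000945i
  term(m=-2) = -0.021808-0.058079i   from Y*(Ω₁)=-0.179662+0.000035i, Y(Ω₂)=+0.121320+0.323290i
  term(m=-1) = -0.029350-0.020331i   from Y*(Ω₁)=+0.000027+0.275690i, Y(Ω₂)=-0.073754+0.106454i
  term(m=+0) = -0.050527-0.000000i   from Y*(Ω₁)=-0.161629-0.000000i, Y(Ω₂)=+0.312610+0.000000i
  term(m=+1) = -0.029350+0.020331i   from Y*(Ω₁)=-0.000027+0.275690i, Y(Ω₂)=+0.073754+0.106454i
  term(m=+2) = -0.021808+0.058079i   from Y*(Ω₁)=-0.179662-0.000035i, Y(Ω₂)=+0.121320-0.323290i
  term(m=+3) = -0.000256-0.001017i   from Y*(Ω₁)=-0.000078+0.271311i, Y(Ω₂)=-0.003748+0.000945i
  term(m=+4) = +0.069204+0.060500i   from Y*(Ω₁)=-0.244681-0.000094i, Y(Ω₂)=-0.282931-0.247154i
  term(m=+5) = -0.098032-0.011085i   from Y*(Ω₁)=-0.000120+0.249605i, Y(Ω₂)=-0.044219+0.392771i
  term(m=+6) = -0.073728+0.039630i   from Y*(Ω₁)=-0.447356-0.000259i, Y(Ω₂)=+0.164758-0.088682i
Total Σ_m = -0.358467-0.000000i. Multiply by 0.966644: -0.346510-0.000000i. P_6(cos γ) = -0.346510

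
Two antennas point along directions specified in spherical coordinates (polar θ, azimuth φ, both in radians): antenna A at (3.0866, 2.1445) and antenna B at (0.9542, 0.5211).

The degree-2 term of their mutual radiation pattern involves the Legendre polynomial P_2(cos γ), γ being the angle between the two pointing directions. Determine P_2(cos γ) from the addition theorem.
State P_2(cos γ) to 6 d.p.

0.004157

Addition theorem: P_2(cos γ) = (4π/5) Σ_m Y*_{lm}(Ω₁) Y_{lm}(Ω₂), m = −2…2:
  [-2]  conj(Y_{2,-2})(Ω₁) = (-0.000479, -0.001064) ; Y_{2,-2}(Ω₂) = (0.129666, -0.222018) ; Δ = (-0.000298, -0.000032)
  [-1]  conj(Y_{2,-1})(Ω₁) = (0.023012, -0.035611) ; Y_{2,-1}(Ω₂) = (0.316094, -0.181445) ; Δ = (0.000813, -0.015432)
  [+0]  conj(Y_{2,0})(Ω₁) = (0.627925, -0.000000) ; Y_{2,0}(Ω₂) = (0.000996, 0.000000) ; Δ = (0.000626, 0.000000)
  [+1]  conj(Y_{2,1})(Ω₁) = (-0.023012, -0.035611) ; Y_{2,1}(Ω₂) = (-0.316094, -0.181445) ; Δ = (0.000813, 0.015432)
  [+2]  conj(Y_{2,2})(Ω₁) = (-0.000479, 0.001064) ; Y_{2,2}(Ω₂) = (0.129666, 0.222018) ; Δ = (-0.000298, 0.000032)
Total Σ_m = (0.001654, 0.000000). Multiply by 2.513274: (0.004157, 0.000000). P_2(cos γ) = 0.004157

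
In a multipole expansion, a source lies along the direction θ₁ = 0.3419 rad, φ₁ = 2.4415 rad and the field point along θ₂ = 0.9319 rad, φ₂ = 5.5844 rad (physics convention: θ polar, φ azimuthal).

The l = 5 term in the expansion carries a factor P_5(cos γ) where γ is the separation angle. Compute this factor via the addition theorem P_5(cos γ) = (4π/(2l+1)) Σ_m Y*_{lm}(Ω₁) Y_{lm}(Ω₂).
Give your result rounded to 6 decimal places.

Addition theorem: P_5(cos γ) = (4π/11) Σ_m Y*_{lm}(Ω₁) Y_{lm}(Ω₂), m = −5…5:
  m=-5: Y*=+0.001841-0.000691i  Y=-0.145218-0.053393i  product -0.000304+0.000002i
  m=-4: Y*=-0.016466-0.005847i  Y=-0.341855+0.123414i  product +0.006350-0.000033i
  m=-3: Y*=+0.046021+0.078639i  Y=-0.197547+0.340618i  product -0.035877+0.000141i
  m=-2: Y*=+0.050671-0.294107i  Y=+0.007493+0.042824i  product +0.012975-0.000034i
  m=-1: Y*=-0.420303+0.354083i  Y=-0.260417-0.218806i  product +0.186929-0.000244i
  m=+0: Y*=+0.275570-0.000000i  Y=-0.134261+0.000000i  product -0.036998+0.000000i
  m=+1: Y*=+0.420303+0.354083i  Y=+0.260417-0.218806i  product +0.186929+0.000244i
  m=+2: Y*=+0.050671+0.294107i  Y=+0.007493-0.042824i  product +0.012975+0.000034i
  m=+3: Y*=-0.046021+0.078639i  Y=+0.197547+0.340618i  product -0.035877-0.000141i
  m=+4: Y*=-0.016466+0.005847i  Y=-0.341855-0.123414i  product +0.006350+0.000033i
  m=+5: Y*=-0.001841-0.000691i  Y=+0.145218-0.053393i  product -0.000304-0.000002i
Σ over m = +0.303148+0.000000i; ×(4π/11) → +0.346315+0.000000i. Real part: 0.346315

0.346315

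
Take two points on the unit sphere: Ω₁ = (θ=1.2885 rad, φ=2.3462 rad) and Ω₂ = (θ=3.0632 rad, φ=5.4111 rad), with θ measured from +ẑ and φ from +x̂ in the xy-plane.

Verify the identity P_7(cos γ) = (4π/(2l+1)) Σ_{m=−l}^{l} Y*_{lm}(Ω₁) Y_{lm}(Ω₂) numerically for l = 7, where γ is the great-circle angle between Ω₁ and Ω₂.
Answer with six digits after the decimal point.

0.125940

Term-by-term m-sum for l=7 (normalisation 4π/15 = 0.837758):
  m=-7: Y*=-0.284487-0.247227i  Y=+0.000000-0.000000i  product -0.000000-0.000000i
  m=-6: Y*=+0.024513+0.408292i  Y=-0.000000+0.000000i  product -0.000000-0.000000i
  m=-5: Y*=+0.001762-0.001947i  Y=-0.000004-0.000012i  product -0.000000-0.000000i
  m=-4: Y*=+0.346061-0.013842i  Y=+0.000257+0.000093i  product +0.000090+0.000029i
  m=-3: Y*=-0.089925-0.084688i  Y=-0.003616+0.002096i  product +0.000503+0.000118i
  m=-2: Y*=-0.005886-0.294434i  Y=+0.007744-0.044216i  product -0.013064-0.002020i
  m=-1: Y*=-0.115750+0.118087i  Y=+0.197493+0.235086i  product -0.050621-0.003890i
  m=+0: Y*=-0.276368-0.000000i  Y=-1.000529+0.000000i  product +0.276514+0.000000i
  m=+1: Y*=+0.115750+0.118087i  Y=-0.197493+0.235086i  product -0.050621+0.003890i
  m=+2: Y*=-0.005886+0.294434i  Y=+0.007744+0.044216i  product -0.013064+0.002020i
  m=+3: Y*=+0.089925-0.084688i  Y=+0.003616+0.002096i  product +0.000503-0.000118i
  m=+4: Y*=+0.346061+0.013842i  Y=+0.000257-0.000093i  product +0.000090-0.000029i
  m=+5: Y*=-0.001762-0.001947i  Y=+0.000004-0.000012i  product -0.000000+0.000000i
  m=+6: Y*=+0.024513-0.408292i  Y=-0.000000-0.000000i  product -0.000000+0.000000i
  m=+7: Y*=+0.284487-0.247227i  Y=-0.000000-0.000000i  product -0.000000+0.000000i
Total Σ_m = +0.150330-0.000000i. Multiply by 0.837758: +0.125940-0.000000i. P_7(cos γ) = 0.125940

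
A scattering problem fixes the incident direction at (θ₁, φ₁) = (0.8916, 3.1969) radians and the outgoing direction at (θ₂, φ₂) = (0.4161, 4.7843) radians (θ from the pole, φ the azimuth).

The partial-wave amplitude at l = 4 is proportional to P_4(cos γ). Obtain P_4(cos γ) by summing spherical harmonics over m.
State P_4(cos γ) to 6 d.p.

Addition theorem: P_4(cos γ) = (4π/9) Σ_m Y*_{lm}(Ω₁) Y_{lm}(Ω₂), m = −4…4:
  [-4]  conj(Y_{4,-4})(Ω₁) = 0.15824 + 0.03559j ; Y_{4,-4}(Ω₂) = 0.01133 - 0.00335j ; Δ = 0.00191 - 0.00013j
  [-3]  conj(Y_{4,-3})(Ω₁) = -0.36528 - 0.06117j ; Y_{4,-3}(Ω₂) = -0.01618 - 0.07385j ; Δ = 0.00139 + 0.02797j
  [-2]  conj(Y_{4,-2})(Ω₁) = 0.35470 + 0.03940j ; Y_{4,-2}(Ω₂) = -0.26267 + 0.03804j ; Δ = -0.09467 + 0.00314j
  [-1]  conj(Y_{4,-1})(Ω₁) = 0.05491 + 0.00304j ; Y_{4,-1}(Ω₂) = 0.03590 + 0.49830j ; Δ = 0.00046 + 0.02747j
  [+0]  conj(Y_{4,0})(Ω₁) = -0.35842 + 0.00000j ; Y_{4,0}(Ω₂) = 0.25380 + 0.00000j ; Δ = -0.09097 + 0.00000j
  [+1]  conj(Y_{4,1})(Ω₁) = -0.05491 + 0.00304j ; Y_{4,1}(Ω₂) = -0.03590 + 0.49830j ; Δ = 0.00046 - 0.02747j
  [+2]  conj(Y_{4,2})(Ω₁) = 0.35470 - 0.03940j ; Y_{4,2}(Ω₂) = -0.26267 - 0.03804j ; Δ = -0.09467 - 0.00314j
  [+3]  conj(Y_{4,3})(Ω₁) = 0.36528 - 0.06117j ; Y_{4,3}(Ω₂) = 0.01618 - 0.07385j ; Δ = 0.00139 - 0.02797j
  [+4]  conj(Y_{4,4})(Ω₁) = 0.15824 - 0.03559j ; Y_{4,4}(Ω₂) = 0.01133 + 0.00335j ; Δ = 0.00191 + 0.00013j
Accumulated sum -0.27278 + 0.00000j; after 4π/(2l+1) scaling, -0.38087 + 0.00000j ⇒ P_4 = -0.380872

-0.380872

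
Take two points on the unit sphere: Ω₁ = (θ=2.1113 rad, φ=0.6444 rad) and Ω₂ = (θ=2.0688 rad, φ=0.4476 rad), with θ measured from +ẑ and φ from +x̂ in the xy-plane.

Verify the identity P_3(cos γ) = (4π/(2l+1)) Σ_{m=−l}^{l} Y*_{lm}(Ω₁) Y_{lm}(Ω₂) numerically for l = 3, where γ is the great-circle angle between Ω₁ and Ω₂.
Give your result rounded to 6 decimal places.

Summing Y*_{l m}(θ₁,φ₁)·Y_{l m}(θ₂,φ₂) over m ∈ [−3, 3]; prefactor 4π/(2·3+1) = 1.795196:
  [-3]  conj(Y_{3,-3})(Ω₁) = -0.093248+0.245940i ; Y_{3,-3}(Ω₂) = +0.063945-0.275590i ; Δ = +0.061816+0.041425i
  [-2]  conj(Y_{3,-2})(Ω₁) = -0.107591-0.371367i ; Y_{3,-2}(Ω₂) = -0.235629+0.294020i ; Δ = +0.134541+0.055871i
  [-1]  conj(Y_{3,-1})(Ω₁) = +0.071757+0.053918i ; Y_{3,-1}(Ω₂) = +0.036053-0.017309i ; Δ = +0.003520+0.000702i
  [+0]  conj(Y_{3,0})(Ω₁) = +0.321852-0.000000i ; Y_{3,0}(Ω₂) = +0.331404+0.000000i ; Δ = +0.106663+0.000000i
  [+1]  conj(Y_{3,1})(Ω₁) = -0.071757+0.053918i ; Y_{3,1}(Ω₂) = -0.036053-0.017309i ; Δ = +0.003520-0.000702i
  [+2]  conj(Y_{3,2})(Ω₁) = -0.107591+0.371367i ; Y_{3,2}(Ω₂) = -0.235629-0.294020i ; Δ = +0.134541-0.055871i
  [+3]  conj(Y_{3,3})(Ω₁) = +0.093248+0.245940i ; Y_{3,3}(Ω₂) = -0.063945-0.275590i ; Δ = +0.061816-0.041425i
Total Σ_m = +0.506417-0.000000i. Multiply by 1.795196: +0.909117-0.000000i. P_3(cos γ) = 0.909117

0.909117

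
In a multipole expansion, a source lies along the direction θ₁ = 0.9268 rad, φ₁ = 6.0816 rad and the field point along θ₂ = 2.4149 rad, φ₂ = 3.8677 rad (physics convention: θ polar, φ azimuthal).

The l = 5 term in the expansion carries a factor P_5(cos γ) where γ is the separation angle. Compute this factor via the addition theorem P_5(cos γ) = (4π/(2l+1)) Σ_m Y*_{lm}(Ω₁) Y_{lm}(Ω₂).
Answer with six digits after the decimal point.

0.419617

Summing Y*_{l m}(θ₁,φ₁)·Y_{l m}(θ₂,φ₂) over m ∈ [−5, 5]; prefactor 4π/(2·5+1) = 1.142397:
  m=-5: Y*=(0.081005, -0.128385)  Y=(0.053048, -0.028223)  product (0.000674, -0.009097)
  m=-4: Y*=(0.249454, -0.260128)  Y=(0.207765, 0.050219)  product (0.064891, -0.041518)
  m=-3: Y*=(0.326647, -0.225759)  Y=(0.233242, 0.335483)  product (0.151926, 0.056928)
  m=-2: Y*=(0.048739, -0.020789)  Y=(-0.044696, 0.375156)  product (0.005621, 0.019214)
  m=-1: Y*=(-0.330709, 0.067584)  Y=(0.042639, -0.037860)  product (-0.011542, 0.015402)
  m=+0: Y*=(-0.143726, -0.000000)  Y=(0.388420, 0.000000)  product (-0.055826, -0.000000)
  m=+1: Y*=(0.330709, 0.067584)  Y=(-0.042639, -0.037860)  product (-0.011542, -0.015402)
  m=+2: Y*=(0.048739, 0.020789)  Y=(-0.044696, -0.375156)  product (0.005621, -0.019214)
  m=+3: Y*=(-0.326647, -0.225759)  Y=(-0.233242, 0.335483)  product (0.151926, -0.056928)
  m=+4: Y*=(0.249454, 0.260128)  Y=(0.207765, -0.050219)  product (0.064891, 0.041518)
  m=+5: Y*=(-0.081005, -0.128385)  Y=(-0.053048, -0.028223)  product (0.000674, 0.009097)
Σ over m = (0.367312, 0.000000); ×(4π/11) → (0.419617, 0.000000). Real part: 0.419617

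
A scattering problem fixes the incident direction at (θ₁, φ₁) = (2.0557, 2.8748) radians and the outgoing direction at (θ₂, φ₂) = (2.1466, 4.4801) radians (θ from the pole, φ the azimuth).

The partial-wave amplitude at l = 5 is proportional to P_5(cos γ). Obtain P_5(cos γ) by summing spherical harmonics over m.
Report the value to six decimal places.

0.328773

Addition theorem: P_5(cos γ) = (4π/11) Σ_m Y*_{lm}(Ω₁) Y_{lm}(Ω₂), m = −5…5:
  term(m=-5) = -0.008321-0.047752i   from Y*(Ω₁)=-0.059026+0.244554i, Y(Ω₂)=-0.176753+0.076686i
  term(m=-4) = +0.164211-0.022809i   from Y*(Ω₁)=-0.202282+0.367104i, Y(Ω₂)=-0.236733-0.316871i
  term(m=-3) = +0.008055+0.077537i   from Y*(Ω₁)=-0.159406+0.164255i, Y(Ω₂)=+0.218588-0.261173i
  term(m=-2) = -0.015412+0.001065i   from Y*(Ω₁)=+0.185368-0.109505i, Y(Ω₂)=-0.064152-0.032150i
  term(m=-1) = -0.003599-0.104274i   from Y*(Ω₁)=+0.287125-0.078474i, Y(Ω₂)=+0.080693-0.341112i
  term(m=+0) = -0.002075-0.000000i   from Y*(Ω₁)=-0.150732-0.000000i, Y(Ω₂)=+0.013768+0.000000i
  term(m=+1) = -0.003599+0.104274i   from Y*(Ω₁)=-0.287125-0.078474i, Y(Ω₂)=-0.080693-0.341112i
  term(m=+2) = -0.015412-0.001065i   from Y*(Ω₁)=+0.185368+0.109505i, Y(Ω₂)=-0.064152+0.032150i
  term(m=+3) = +0.008055-0.077537i   from Y*(Ω₁)=+0.159406+0.164255i, Y(Ω₂)=-0.218588-0.261173i
  term(m=+4) = +0.164211+0.022809i   from Y*(Ω₁)=-0.202282-0.367104i, Y(Ω₂)=-0.236733+0.316871i
  term(m=+5) = -0.008321+0.047752i   from Y*(Ω₁)=+0.059026+0.244554i, Y(Ω₂)=+0.176753+0.076686i
Total Σ_m = +0.287792+0.000000i. Multiply by 1.142397: +0.328773+0.000000i. P_5(cos γ) = 0.328773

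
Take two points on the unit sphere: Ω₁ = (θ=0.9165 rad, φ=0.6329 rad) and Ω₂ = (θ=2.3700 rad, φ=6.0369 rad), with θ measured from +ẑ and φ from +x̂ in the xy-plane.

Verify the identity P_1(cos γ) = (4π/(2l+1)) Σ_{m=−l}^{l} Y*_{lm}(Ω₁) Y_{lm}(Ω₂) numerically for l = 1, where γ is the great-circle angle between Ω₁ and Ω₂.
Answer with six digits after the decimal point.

Expand P_1 via completeness: Σ_{m} conj(Y_{1,m}) at Ω₁ times Y_{1,m} at Ω₂ —
  term(m=-1) = +0.042120+0.050867i   from Y*(Ω₁)=+0.221045+0.162151i, Y(Ω₂)=+0.233636+0.058733i
  term(m=+0) = -0.104146+0.000000i   from Y*(Ω₁)=+0.297364-0.000000i, Y(Ω₂)=-0.350231+0.000000i
  term(m=+1) = +0.042120-0.050867i   from Y*(Ω₁)=-0.221045+0.162151i, Y(Ω₂)=-0.233636+0.058733i
Accumulated sum -0.019905+0.000000i; after 4π/(2l+1) scaling, -0.083380+0.000000i ⇒ P_1 = -0.083380

-0.083380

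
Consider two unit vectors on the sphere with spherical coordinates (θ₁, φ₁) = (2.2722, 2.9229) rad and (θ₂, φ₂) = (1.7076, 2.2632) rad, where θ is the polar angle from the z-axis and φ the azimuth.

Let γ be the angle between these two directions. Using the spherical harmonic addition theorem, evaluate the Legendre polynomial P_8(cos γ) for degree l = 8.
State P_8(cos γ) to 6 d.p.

0.316418

Term-by-term m-sum for l=8 (normalisation 4π/17 = 0.739198):
  term(m=-8) = 0.01531 - 0.02414j   from Y*(Ω₁)=-0.01063 - 0.05884j, Y(Ω₂)=0.35181 + 0.32380j
  term(m=-7) = -0.00502 - 0.05295j   from Y*(Ω₁)=0.00807 - 0.20186j, Y(Ω₂)=0.26091 - 0.03529j
  term(m=-6) = 0.06894 + 0.07339j   from Y*(Ω₁)=0.10039 - 0.37945j, Y(Ω₂)=-0.13583 + 0.21763j
  term(m=-5) = 0.12603 + 0.01994j   from Y*(Ω₁)=0.20359 - 0.39363j, Y(Ω₂)=0.09068 + 0.27326j
  term(m=-4) = -0.02560 + 0.01408j   from Y*(Ω₁)=0.10667 - 0.12767j, Y(Ω₂)=-0.16358 - 0.06382j
  term(m=-3) = 0.03111 - 0.07192j   from Y*(Ω₁)=-0.21191 + 0.16314j, Y(Ω₂)=-0.25622 + 0.14212j
  term(m=-2) = 0.01114 + 0.04338j   from Y*(Ω₁)=-0.29482 + 0.13785j, Y(Ω₂)=0.02545 - 0.13526j
  term(m=-1) = -0.02975 - 0.02307j   from Y*(Ω₁)=0.12519 - 0.02782j, Y(Ω₂)=-0.18741 - 0.22596j
  term(m=+0) = 0.04371 + 0.00000j   from Y*(Ω₁)=0.34644 + 0.00000j, Y(Ω₂)=0.12618 + 0.00000j
  term(m=+1) = -0.02975 + 0.02307j   from Y*(Ω₁)=-0.12519 - 0.02782j, Y(Ω₂)=0.18741 - 0.22596j
  term(m=+2) = 0.01114 - 0.04338j   from Y*(Ω₁)=-0.29482 - 0.13785j, Y(Ω₂)=0.02545 + 0.13526j
  term(m=+3) = 0.03111 + 0.07192j   from Y*(Ω₁)=0.21191 + 0.16314j, Y(Ω₂)=0.25622 + 0.14212j
  term(m=+4) = -0.02560 - 0.01408j   from Y*(Ω₁)=0.10667 + 0.12767j, Y(Ω₂)=-0.16358 + 0.06382j
  term(m=+5) = 0.12603 - 0.01994j   from Y*(Ω₁)=-0.20359 - 0.39363j, Y(Ω₂)=-0.09068 + 0.27326j
  term(m=+6) = 0.06894 - 0.07339j   from Y*(Ω₁)=0.10039 + 0.37945j, Y(Ω₂)=-0.13583 - 0.21763j
  term(m=+7) = -0.00502 + 0.05295j   from Y*(Ω₁)=-0.00807 - 0.20186j, Y(Ω₂)=-0.26091 - 0.03529j
  term(m=+8) = 0.01531 + 0.02414j   from Y*(Ω₁)=-0.01063 + 0.05884j, Y(Ω₂)=0.35181 - 0.32380j
Total Σ_m = 0.42806 + 0.00000j. Multiply by 0.739198: 0.31642 + 0.00000j. P_8(cos γ) = 0.316418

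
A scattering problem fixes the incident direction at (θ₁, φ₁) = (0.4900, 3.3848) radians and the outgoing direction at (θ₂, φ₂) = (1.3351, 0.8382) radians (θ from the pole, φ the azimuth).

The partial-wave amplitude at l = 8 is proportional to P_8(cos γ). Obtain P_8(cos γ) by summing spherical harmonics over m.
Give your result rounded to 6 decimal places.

Summing Y*_{l m}(θ₁,φ₁)·Y_{l m}(θ₂,φ₂) over m ∈ [−8, 8]; prefactor 4π/(2·8+1) = 0.739198:
  term(m=-8) = +0.000024+0.000510i   from Y*(Ω₁)=-0.000454+0.001154i, Y(Ω₂)=+0.375664-0.168851i
  term(m=-7) = +0.001916-0.003143i   from Y*(Ω₁)=+0.001221-0.009222i, Y(Ω₂)=+0.361946+0.159809i
  term(m=-6) = +0.002300-0.001050i   from Y*(Ω₁)=+0.004862+0.043400i, Y(Ω₂)=-0.018041-0.055026i
  term(m=-5) = -0.051051-0.008586i   from Y*(Ω₁)=-0.049931-0.134792i, Y(Ω₂)=+0.179381-0.312289i
  term(m=-4) = +0.016436+0.015672i   from Y*(Ω₁)=+0.188293+0.276431i, Y(Ω₂)=+0.066390-0.014234i
  term(m=-3) = +0.034776+0.159875i   from Y*(Ω₁)=-0.383007-0.342499i, Y(Ω₂)=-0.257865-0.186828i
  term(m=-2) = +0.017685-0.044174i   from Y*(Ω₁)=+0.347008+0.183495i, Y(Ω₂)=-0.012777-0.120544i
  term(m=-1) = -0.035964+0.024341i   from Y*(Ω₁)=+0.142742+0.035417i, Y(Ω₂)=-0.197485+0.219525i
  term(m=+0) = +0.061585+0.000000i   from Y*(Ω₁)=-0.452036-0.000000i, Y(Ω₂)=-0.136239+0.000000i
  term(m=+1) = -0.035964-0.024341i   from Y*(Ω₁)=-0.142742+0.035417i, Y(Ω₂)=+0.197485+0.219525i
  term(m=+2) = +0.017685+0.044174i   from Y*(Ω₁)=+0.347008-0.183495i, Y(Ω₂)=-0.012777+0.120544i
  term(m=+3) = +0.034776-0.159875i   from Y*(Ω₁)=+0.383007-0.342499i, Y(Ω₂)=+0.257865-0.186828i
  term(m=+4) = +0.016436-0.015672i   from Y*(Ω₁)=+0.188293-0.276431i, Y(Ω₂)=+0.066390+0.014234i
  term(m=+5) = -0.051051+0.008586i   from Y*(Ω₁)=+0.049931-0.134792i, Y(Ω₂)=-0.179381-0.312289i
  term(m=+6) = +0.002300+0.001050i   from Y*(Ω₁)=+0.004862-0.043400i, Y(Ω₂)=-0.018041+0.055026i
  term(m=+7) = +0.001916+0.003143i   from Y*(Ω₁)=-0.001221-0.009222i, Y(Ω₂)=-0.361946+0.159809i
  term(m=+8) = +0.000024-0.000510i   from Y*(Ω₁)=-0.000454-0.001154i, Y(Ω₂)=+0.375664+0.168851i
Total Σ_m = +0.033829-0.000000i. Multiply by 0.739198: +0.025006-0.000000i. P_8(cos γ) = 0.025006

0.025006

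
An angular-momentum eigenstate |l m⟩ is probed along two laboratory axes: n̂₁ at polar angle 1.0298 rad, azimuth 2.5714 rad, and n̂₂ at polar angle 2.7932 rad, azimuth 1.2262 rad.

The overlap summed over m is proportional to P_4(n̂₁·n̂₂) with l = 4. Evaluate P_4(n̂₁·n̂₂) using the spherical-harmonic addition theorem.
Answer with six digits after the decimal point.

-0.147752

Summing Y*_{l m}(θ₁,φ₁)·Y_{l m}(θ₂,φ₂) over m ∈ [−4, 4]; prefactor 4π/(2·4+1) = 1.396263:
  [-4]  conj(Y_{4,-4})(Ω₁) = (-0.155736, -0.181197) ; Y_{4,-4}(Ω₂) = (0.001149, 0.005900) ; Δ = (0.000890, -0.001127)
  [-3]  conj(Y_{4,-3})(Ω₁) = (0.056567, 0.402044) ; Y_{4,-3}(Ω₂) = (0.040220, -0.023946) ; Δ = (0.011902, 0.014816)
  [-2]  conj(Y_{4,-2})(Ω₁) = (0.087843, -0.191330) ; Y_{4,-2}(Ω₂) = (-0.155985, -0.128529) ; Δ = (-0.038294, 0.018554)
  [-1]  conj(Y_{4,-1})(Ω₁) = (0.201031, -0.128909) ; Y_{4,-1}(Ω₂) = (-0.163290, 0.454953) ; Δ = (0.025821, 0.112509)
  [+0]  conj(Y_{4,0})(Ω₁) = (-0.263891, -0.000000) ; Y_{4,0}(Ω₂) = (0.403422, 0.000000) ; Δ = (-0.106459, -0.000000)
  [+1]  conj(Y_{4,1})(Ω₁) = (-0.201031, -0.128909) ; Y_{4,1}(Ω₂) = (0.163290, 0.454953) ; Δ = (0.025821, -0.112509)
  [+2]  conj(Y_{4,2})(Ω₁) = (0.087843, 0.191330) ; Y_{4,2}(Ω₂) = (-0.155985, 0.128529) ; Δ = (-0.038294, -0.018554)
  [+3]  conj(Y_{4,3})(Ω₁) = (-0.056567, 0.402044) ; Y_{4,3}(Ω₂) = (-0.040220, -0.023946) ; Δ = (0.011902, -0.014816)
  [+4]  conj(Y_{4,4})(Ω₁) = (-0.155736, 0.181197) ; Y_{4,4}(Ω₂) = (0.001149, -0.005900) ; Δ = (0.000890, 0.001127)
Total Σ_m = (-0.105820, 0.000000). Multiply by 1.396263: (-0.147752, 0.000000). P_4(cos γ) = -0.147752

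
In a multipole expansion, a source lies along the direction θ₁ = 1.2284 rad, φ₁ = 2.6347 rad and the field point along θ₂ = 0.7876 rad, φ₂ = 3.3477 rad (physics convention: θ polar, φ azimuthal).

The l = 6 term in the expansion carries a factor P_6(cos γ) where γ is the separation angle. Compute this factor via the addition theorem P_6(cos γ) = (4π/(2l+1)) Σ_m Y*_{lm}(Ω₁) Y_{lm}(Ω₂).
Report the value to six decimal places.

Summing Y*_{l m}(θ₁,φ₁)·Y_{l m}(θ₂,φ₂) over m ∈ [−6, 6]; prefactor 4π/(2·6+1) = 0.966644:
  m=-6: -0.33575 - 0.03377j × 0.02007 - 0.05780j = -0.00869 + 0.01873j  (running Σ = -0.00869 + 0.01873j)
  m=-5: 0.34219 + 0.23770j × -0.10854 + 0.18097j = -0.08016 + 0.03613j  (running Σ = -0.08885 + 0.05485j)
  m=-4: -0.02973 - 0.06049j × 0.27345 - 0.29568j = -0.02602 - 0.00775j  (running Σ = -0.11486 + 0.04710j)
  m=-3: 0.01612 - 0.32130j × -0.32997 + 0.23473j = 0.07010 + 0.10980j  (running Σ = -0.04476 + 0.15691j)
  m=-2: -0.09315 + 0.14956j × 0.03254 - 0.01423j = -0.00090 + 0.00619j  (running Σ = -0.04567 + 0.16310j)
  m=-1: -0.23209 + 0.12888j × 0.35415 - 0.07404j = -0.07265 + 0.06283j  (running Σ = -0.11832 + 0.22592j)
  m=0: 0.20115 + 0.00000j × -0.14582 + 0.00000j = -0.02933 + 0.00000j  (running Σ = -0.14765 + 0.22592j)
  m=1: 0.23209 + 0.12888j × -0.35415 - 0.07404j = -0.07265 - 0.06283j  (running Σ = -0.22030 + 0.16310j)
  m=2: -0.09315 - 0.14956j × 0.03254 + 0.01423j = -0.00090 - 0.00619j  (running Σ = -0.22121 + 0.15691j)
  m=3: -0.01612 - 0.32130j × 0.32997 + 0.23473j = 0.07010 - 0.10980j  (running Σ = -0.15110 + 0.04710j)
  m=4: -0.02973 + 0.06049j × 0.27345 + 0.29568j = -0.02602 + 0.00775j  (running Σ = -0.17712 + 0.05485j)
  m=5: -0.34219 + 0.23770j × 0.10854 + 0.18097j = -0.08016 - 0.03613j  (running Σ = -0.25728 + 0.01873j)
  m=6: -0.33575 + 0.03377j × 0.02007 + 0.05780j = -0.00869 - 0.01873j  (running Σ = -0.26597 - 0.00000j)
Accumulated sum -0.26597 - 0.00000j; after 4π/(2l+1) scaling, -0.25710 - 0.00000j ⇒ P_6 = -0.257096

-0.257096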